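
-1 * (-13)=13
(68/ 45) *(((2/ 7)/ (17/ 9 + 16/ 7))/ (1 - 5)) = -34/ 1315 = -0.03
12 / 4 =3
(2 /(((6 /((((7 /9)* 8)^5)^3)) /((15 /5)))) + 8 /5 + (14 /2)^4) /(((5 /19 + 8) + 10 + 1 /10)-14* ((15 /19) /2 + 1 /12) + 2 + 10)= 15868797261636934737696725023 /462980525703500718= 34275301833.75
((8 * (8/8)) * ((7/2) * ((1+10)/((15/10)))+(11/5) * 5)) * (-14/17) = -12320/51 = -241.57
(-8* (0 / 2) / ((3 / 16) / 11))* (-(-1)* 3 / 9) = 0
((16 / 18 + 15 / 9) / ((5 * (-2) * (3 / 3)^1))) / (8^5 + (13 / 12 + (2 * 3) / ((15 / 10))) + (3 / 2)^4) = -184 / 23600265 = -0.00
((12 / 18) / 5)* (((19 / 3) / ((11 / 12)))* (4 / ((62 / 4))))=1216 / 5115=0.24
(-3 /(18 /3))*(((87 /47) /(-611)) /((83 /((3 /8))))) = 261 /38136176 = 0.00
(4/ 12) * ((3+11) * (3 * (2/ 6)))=14/ 3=4.67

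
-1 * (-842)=842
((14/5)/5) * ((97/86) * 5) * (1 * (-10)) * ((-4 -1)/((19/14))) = 95060/817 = 116.35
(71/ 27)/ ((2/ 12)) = 142/ 9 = 15.78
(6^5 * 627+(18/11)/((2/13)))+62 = 53631871/11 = 4875624.64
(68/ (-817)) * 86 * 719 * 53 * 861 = -4462177272/ 19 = -234851435.37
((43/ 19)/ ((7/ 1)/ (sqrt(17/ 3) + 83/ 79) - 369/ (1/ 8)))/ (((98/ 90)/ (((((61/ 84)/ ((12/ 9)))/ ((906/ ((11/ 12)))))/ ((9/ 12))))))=-12133987626035/ 23468818215242928864 - 900357865* sqrt(51)/ 10058064949389826656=-0.00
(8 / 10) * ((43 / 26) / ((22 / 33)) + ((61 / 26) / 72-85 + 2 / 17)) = -2621311 / 39780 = -65.90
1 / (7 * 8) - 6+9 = 169 / 56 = 3.02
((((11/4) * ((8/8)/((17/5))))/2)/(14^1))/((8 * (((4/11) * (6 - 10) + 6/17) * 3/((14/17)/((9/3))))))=-0.00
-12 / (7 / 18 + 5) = -216 / 97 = -2.23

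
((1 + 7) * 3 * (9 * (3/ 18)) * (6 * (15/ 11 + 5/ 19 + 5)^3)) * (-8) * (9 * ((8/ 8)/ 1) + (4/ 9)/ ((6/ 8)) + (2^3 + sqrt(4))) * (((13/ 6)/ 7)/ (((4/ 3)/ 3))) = -438489891723000/ 63905303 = -6861557.20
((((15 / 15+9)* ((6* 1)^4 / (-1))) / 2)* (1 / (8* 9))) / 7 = -90 / 7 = -12.86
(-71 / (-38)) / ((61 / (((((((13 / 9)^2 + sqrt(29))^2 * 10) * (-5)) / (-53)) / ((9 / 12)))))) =2399800 * sqrt(29) / 14926761 + 1553693000 / 1209067641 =2.15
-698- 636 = -1334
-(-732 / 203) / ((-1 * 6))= -122 / 203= -0.60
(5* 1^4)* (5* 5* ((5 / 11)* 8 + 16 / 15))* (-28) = -543200 / 33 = -16460.61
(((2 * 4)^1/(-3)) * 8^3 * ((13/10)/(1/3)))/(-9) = 26624/45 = 591.64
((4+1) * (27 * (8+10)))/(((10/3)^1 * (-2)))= -729/2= -364.50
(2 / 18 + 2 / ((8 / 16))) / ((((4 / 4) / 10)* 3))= 370 / 27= 13.70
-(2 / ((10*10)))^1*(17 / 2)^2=-289 / 200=-1.44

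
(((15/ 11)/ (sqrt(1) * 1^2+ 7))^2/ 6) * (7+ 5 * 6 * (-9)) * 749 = -14774025/ 15488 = -953.90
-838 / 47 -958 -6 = -981.83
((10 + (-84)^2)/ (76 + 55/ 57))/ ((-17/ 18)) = -7249716/ 74579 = -97.21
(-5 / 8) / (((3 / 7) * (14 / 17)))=-85 / 48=-1.77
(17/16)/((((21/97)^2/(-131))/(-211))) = 626595.93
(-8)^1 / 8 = -1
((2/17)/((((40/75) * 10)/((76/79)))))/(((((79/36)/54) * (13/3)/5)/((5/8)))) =0.38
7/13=0.54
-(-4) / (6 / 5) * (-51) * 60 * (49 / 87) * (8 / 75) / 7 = -7616 / 87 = -87.54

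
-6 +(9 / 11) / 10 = -651 / 110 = -5.92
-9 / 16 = -0.56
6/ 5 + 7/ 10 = 19/ 10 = 1.90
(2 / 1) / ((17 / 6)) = 12 / 17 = 0.71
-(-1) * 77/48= 77/48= 1.60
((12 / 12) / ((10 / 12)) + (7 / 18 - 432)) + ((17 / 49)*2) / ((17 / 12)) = -1895953 / 4410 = -429.92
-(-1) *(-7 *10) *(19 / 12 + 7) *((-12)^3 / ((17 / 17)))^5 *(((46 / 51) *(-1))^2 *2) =4352871623512157061120 / 289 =15061839527723726855.09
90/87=1.03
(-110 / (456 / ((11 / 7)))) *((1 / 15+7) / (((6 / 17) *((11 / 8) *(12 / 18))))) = -9911 / 1197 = -8.28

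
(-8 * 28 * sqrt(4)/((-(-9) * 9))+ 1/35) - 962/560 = -163753/22680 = -7.22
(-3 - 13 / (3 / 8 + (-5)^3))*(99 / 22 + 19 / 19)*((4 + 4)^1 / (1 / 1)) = -127028 / 997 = -127.41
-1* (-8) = 8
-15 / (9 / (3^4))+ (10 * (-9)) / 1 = -225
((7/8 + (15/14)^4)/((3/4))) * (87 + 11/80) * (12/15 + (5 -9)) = -815.26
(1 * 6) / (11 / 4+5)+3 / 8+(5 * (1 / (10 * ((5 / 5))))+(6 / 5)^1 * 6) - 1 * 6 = 3533 / 1240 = 2.85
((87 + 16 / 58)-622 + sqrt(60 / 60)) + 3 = -15391 / 29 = -530.72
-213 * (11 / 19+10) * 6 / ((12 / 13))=-556569 / 38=-14646.55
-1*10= -10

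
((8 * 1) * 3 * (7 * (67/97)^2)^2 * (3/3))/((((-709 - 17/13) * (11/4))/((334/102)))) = -0.45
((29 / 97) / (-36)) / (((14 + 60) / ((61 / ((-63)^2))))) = -1769 / 1025621352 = -0.00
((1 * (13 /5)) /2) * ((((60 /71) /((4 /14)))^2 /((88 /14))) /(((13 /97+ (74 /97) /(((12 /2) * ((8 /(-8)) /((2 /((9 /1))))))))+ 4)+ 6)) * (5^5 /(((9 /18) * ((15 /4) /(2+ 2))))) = 250245450000 /209660231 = 1193.58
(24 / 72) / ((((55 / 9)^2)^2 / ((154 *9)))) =275562 / 831875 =0.33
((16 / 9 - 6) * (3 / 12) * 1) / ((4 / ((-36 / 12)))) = 19 / 24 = 0.79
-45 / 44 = -1.02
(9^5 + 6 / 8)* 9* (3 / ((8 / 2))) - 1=6377357 / 16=398584.81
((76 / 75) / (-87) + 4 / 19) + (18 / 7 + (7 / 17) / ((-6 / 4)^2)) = 4841146 / 1639225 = 2.95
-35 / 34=-1.03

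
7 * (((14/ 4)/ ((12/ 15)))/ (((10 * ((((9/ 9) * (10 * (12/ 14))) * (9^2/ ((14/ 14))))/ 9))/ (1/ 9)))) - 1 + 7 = 466903/ 77760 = 6.00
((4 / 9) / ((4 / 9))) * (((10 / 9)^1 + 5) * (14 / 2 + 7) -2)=752 / 9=83.56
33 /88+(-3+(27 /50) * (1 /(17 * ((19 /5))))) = -33807 /12920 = -2.62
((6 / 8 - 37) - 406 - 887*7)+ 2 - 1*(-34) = -26461 / 4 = -6615.25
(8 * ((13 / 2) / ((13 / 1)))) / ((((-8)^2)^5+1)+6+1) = 1 / 268435458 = 0.00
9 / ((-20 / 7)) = -63 / 20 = -3.15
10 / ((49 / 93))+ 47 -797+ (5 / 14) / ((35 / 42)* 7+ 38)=-9420555 / 12887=-731.01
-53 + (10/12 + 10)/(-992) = -315521/5952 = -53.01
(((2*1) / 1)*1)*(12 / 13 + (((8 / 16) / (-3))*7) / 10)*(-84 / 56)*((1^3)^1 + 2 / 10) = -1887 / 650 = -2.90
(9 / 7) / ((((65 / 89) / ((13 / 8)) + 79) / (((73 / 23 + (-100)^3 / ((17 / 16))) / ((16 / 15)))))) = -1473835029795 / 103217744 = -14278.89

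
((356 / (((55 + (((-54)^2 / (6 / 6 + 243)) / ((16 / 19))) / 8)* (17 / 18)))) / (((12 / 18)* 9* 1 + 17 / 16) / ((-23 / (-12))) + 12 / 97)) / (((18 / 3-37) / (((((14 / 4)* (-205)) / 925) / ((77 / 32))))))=97634757967872 / 5385865697671855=0.02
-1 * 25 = -25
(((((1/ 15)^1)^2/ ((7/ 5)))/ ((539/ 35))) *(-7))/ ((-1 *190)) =1/ 131670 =0.00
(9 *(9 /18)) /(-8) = -9 /16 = -0.56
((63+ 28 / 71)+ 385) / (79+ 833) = 2653 / 5396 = 0.49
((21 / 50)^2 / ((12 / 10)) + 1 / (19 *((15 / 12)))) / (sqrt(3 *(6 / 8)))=3593 / 28500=0.13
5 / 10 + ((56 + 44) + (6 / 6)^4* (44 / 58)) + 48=8657 / 58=149.26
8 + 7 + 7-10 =12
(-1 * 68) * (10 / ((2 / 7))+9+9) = -3604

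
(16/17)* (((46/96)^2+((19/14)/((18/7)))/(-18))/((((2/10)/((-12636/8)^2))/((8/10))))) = 511653753/272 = 1881079.97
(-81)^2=6561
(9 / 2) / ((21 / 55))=165 / 14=11.79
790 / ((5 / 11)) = 1738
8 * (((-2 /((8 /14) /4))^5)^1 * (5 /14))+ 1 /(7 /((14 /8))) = -6146559 /4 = -1536639.75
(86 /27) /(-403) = -86 /10881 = -0.01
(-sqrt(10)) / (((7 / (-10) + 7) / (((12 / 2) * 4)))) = -80 * sqrt(10) / 21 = -12.05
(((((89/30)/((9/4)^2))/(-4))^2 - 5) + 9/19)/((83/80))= -2021653664/465601365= -4.34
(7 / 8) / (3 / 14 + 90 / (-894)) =7301 / 948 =7.70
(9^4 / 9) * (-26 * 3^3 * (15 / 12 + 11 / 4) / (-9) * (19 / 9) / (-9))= -53352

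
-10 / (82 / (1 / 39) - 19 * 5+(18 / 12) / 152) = -608 / 188663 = -0.00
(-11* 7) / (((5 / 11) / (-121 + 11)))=18634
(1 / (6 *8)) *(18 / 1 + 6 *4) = 7 / 8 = 0.88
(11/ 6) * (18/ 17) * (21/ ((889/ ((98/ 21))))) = 462/ 2159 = 0.21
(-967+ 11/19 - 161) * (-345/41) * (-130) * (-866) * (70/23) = 2532154989000/779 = 3250519883.18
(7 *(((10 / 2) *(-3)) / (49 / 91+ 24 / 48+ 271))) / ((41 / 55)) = -13650 / 26363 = -0.52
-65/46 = -1.41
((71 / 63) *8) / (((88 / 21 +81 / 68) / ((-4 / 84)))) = -38624 / 484155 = -0.08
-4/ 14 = -2/ 7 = -0.29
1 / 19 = 0.05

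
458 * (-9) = -4122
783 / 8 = 97.88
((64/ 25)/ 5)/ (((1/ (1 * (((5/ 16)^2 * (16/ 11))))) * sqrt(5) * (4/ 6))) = 6 * sqrt(5)/ 275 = 0.05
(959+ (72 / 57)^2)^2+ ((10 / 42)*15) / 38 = 1683540780225 / 1824494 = 922743.94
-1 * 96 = -96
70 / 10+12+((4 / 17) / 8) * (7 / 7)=647 / 34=19.03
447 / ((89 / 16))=7152 / 89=80.36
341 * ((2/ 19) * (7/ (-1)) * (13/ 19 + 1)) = -152768/ 361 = -423.18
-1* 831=-831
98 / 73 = 1.34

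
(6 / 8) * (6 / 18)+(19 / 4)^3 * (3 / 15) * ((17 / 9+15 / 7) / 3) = 878653 / 30240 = 29.06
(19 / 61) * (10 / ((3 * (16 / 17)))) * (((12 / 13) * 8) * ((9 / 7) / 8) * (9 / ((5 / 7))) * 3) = 78489 / 1586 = 49.49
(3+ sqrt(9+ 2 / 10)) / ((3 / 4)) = 4+ 4* sqrt(230) / 15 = 8.04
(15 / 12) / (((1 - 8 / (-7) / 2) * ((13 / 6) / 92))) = 4830 / 143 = 33.78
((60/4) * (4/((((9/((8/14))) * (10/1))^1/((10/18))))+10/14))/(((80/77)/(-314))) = -3302.09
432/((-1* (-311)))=432/311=1.39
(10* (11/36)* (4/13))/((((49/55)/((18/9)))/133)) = 229900/819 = 280.71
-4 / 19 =-0.21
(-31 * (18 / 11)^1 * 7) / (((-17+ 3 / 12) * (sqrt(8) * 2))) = 1953 * sqrt(2) / 737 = 3.75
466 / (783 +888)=0.28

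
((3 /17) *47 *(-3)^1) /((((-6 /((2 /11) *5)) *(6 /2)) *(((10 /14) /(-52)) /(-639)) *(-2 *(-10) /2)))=5466006 /935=5846.00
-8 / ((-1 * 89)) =8 / 89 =0.09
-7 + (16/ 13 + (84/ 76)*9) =4.18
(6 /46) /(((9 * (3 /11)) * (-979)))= -1 /18423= -0.00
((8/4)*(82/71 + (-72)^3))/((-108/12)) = 53001052/639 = 82943.74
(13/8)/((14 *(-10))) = -13/1120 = -0.01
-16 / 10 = -8 / 5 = -1.60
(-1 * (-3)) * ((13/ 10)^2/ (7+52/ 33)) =16731/ 28300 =0.59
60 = 60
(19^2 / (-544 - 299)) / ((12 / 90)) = -1805 / 562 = -3.21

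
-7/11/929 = -7/10219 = -0.00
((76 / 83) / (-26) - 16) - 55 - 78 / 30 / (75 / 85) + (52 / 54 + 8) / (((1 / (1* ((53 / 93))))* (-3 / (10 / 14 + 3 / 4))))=-217559053211 / 2844837450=-76.48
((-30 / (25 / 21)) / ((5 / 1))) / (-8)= 63 / 100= 0.63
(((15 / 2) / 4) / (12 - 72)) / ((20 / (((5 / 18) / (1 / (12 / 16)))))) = -1 / 3072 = -0.00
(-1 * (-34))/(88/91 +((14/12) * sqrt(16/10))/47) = 13532599080/384490391 - 138946899 * sqrt(10)/384490391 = 34.05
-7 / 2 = -3.50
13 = 13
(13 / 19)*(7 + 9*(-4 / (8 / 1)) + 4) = 4.45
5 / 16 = 0.31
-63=-63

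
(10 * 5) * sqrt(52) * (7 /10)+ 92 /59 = 92 /59+ 70 * sqrt(13) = 253.95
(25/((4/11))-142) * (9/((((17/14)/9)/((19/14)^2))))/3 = -2855871/952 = -2999.86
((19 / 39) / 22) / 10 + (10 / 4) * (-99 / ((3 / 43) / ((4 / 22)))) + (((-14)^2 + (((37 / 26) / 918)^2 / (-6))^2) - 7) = -293016475739577242511161 / 642583111204322196480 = -456.00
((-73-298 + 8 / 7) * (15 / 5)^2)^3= -12650965739901 / 343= -36883282040.53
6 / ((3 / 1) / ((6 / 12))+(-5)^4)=6 / 631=0.01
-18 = -18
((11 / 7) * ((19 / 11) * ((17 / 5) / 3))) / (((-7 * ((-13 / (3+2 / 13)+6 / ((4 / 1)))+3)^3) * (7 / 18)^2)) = -19233921312 / 357640955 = -53.78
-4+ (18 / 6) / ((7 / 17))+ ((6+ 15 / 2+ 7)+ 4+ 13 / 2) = 240 / 7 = 34.29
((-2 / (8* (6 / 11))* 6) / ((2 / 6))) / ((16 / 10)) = -165 / 32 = -5.16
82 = 82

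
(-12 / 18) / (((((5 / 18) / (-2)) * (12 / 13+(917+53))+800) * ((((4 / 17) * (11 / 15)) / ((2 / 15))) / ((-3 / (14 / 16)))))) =31824 / 11984665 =0.00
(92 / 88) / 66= 0.02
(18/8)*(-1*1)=-9/4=-2.25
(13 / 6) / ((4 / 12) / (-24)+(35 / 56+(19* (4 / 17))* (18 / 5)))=3315 / 25559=0.13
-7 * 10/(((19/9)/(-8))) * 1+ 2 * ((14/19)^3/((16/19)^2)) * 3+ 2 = 82277/304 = 270.65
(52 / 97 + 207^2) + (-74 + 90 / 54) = 12448166 / 291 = 42777.20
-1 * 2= -2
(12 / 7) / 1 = 12 / 7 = 1.71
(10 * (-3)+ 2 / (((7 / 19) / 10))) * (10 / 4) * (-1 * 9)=-3825 / 7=-546.43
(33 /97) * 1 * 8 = 264 /97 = 2.72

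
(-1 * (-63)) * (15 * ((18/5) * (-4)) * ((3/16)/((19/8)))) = -1074.32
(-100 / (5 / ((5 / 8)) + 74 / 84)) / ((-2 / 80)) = 168000 / 373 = 450.40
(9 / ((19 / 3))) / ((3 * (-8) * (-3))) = 3 / 152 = 0.02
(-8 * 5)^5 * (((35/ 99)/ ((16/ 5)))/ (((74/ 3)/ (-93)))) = 17360000000/ 407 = 42653562.65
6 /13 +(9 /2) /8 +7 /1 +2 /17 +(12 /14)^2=1537957 /173264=8.88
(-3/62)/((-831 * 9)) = 1/154566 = 0.00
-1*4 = -4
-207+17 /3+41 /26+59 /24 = -20519 /104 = -197.30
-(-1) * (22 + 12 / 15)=114 / 5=22.80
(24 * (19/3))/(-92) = -38/23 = -1.65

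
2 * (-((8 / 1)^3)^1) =-1024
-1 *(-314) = 314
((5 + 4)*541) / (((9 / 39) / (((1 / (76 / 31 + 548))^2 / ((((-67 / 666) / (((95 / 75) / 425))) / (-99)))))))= 0.20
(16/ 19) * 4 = 64/ 19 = 3.37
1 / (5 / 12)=12 / 5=2.40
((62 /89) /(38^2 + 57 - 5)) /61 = 31 /4060892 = 0.00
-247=-247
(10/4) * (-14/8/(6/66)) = -48.12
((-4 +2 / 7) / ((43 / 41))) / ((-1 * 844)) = 533 / 127022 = 0.00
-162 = -162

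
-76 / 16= -19 / 4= -4.75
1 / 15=0.07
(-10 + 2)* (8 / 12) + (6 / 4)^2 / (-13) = -859 / 156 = -5.51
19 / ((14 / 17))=323 / 14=23.07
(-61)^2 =3721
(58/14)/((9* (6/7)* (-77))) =-29/4158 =-0.01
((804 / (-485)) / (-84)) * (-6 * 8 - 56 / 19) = -64856 / 64505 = -1.01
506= 506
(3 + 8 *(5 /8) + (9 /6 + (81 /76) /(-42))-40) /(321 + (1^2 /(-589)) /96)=-12082188 /127054361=-0.10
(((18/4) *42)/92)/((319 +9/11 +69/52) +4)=3861/611087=0.01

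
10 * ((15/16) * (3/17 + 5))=825/17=48.53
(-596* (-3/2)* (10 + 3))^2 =135070884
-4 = -4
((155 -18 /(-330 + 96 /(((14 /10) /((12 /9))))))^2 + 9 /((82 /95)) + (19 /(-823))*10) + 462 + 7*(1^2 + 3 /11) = 12696032311228199 /517582189850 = 24529.50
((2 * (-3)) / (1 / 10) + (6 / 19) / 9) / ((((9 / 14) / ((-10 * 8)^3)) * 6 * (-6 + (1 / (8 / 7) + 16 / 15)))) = -490004480000 / 249831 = -1961343.79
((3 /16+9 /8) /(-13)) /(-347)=21 /72176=0.00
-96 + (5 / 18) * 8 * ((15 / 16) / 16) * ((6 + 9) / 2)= -12163 / 128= -95.02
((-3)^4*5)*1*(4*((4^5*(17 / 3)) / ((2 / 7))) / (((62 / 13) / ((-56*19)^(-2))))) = 477360 / 78337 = 6.09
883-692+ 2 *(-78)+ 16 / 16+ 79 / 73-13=1758 / 73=24.08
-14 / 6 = -7 / 3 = -2.33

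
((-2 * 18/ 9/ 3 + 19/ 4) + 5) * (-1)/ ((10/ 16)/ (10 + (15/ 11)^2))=-57974/ 363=-159.71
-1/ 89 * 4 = -4/ 89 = -0.04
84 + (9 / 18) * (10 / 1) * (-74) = -286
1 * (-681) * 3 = -2043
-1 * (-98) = 98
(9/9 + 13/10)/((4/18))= 10.35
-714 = -714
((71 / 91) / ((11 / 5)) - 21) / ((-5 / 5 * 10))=10333 / 5005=2.06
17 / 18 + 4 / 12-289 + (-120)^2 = 254021 / 18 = 14112.28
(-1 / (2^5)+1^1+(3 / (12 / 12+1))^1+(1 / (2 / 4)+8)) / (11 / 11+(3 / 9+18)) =0.64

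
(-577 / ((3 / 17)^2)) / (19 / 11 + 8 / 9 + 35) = -1834283 / 3724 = -492.56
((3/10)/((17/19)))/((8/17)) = 57/80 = 0.71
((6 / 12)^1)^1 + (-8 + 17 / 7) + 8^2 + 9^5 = 827511 / 14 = 59107.93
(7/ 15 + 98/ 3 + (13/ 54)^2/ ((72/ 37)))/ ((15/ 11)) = 382946443/ 15746400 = 24.32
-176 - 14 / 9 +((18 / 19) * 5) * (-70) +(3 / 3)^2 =-86891 / 171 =-508.13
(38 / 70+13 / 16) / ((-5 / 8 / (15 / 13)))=-2277 / 910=-2.50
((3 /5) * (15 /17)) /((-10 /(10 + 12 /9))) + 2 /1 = 1.40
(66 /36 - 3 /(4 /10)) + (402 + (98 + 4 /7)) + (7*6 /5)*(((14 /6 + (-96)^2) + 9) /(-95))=-3201833 /9975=-320.99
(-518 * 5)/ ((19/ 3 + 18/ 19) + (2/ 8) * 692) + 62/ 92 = -115579/ 8441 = -13.69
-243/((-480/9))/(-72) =-81/1280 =-0.06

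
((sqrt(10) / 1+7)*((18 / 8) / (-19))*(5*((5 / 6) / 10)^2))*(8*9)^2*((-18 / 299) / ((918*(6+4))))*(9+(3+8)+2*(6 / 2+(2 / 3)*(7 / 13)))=4689*sqrt(10) / 1255501+32823 / 1255501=0.04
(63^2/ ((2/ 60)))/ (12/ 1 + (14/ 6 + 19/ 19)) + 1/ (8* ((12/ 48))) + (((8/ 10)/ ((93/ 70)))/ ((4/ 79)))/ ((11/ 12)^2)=1342423031/ 172546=7780.09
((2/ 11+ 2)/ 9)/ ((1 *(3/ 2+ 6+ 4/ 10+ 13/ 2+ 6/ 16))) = 320/ 19503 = 0.02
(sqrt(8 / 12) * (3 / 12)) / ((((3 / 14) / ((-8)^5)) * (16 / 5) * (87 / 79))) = -2831360 * sqrt(6) / 783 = -8857.46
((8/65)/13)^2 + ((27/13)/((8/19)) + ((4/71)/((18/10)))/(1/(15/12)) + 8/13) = 20394144443/3650095800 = 5.59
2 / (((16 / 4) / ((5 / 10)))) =1 / 4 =0.25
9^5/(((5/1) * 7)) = 59049/35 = 1687.11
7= 7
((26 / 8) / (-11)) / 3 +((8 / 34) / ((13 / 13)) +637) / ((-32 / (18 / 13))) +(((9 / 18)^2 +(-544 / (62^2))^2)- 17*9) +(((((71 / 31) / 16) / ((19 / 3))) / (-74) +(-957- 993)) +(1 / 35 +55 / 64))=-22585865069614003519 / 10606115011652160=-2129.51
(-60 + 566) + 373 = 879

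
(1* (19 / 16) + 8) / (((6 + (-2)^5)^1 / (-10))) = 3.53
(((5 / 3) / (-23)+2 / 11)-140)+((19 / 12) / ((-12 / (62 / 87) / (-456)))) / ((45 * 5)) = -2075583452 / 14857425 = -139.70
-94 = -94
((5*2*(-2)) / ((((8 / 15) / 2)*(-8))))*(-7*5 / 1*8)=-2625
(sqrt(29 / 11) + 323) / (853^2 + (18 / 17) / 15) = 85 * sqrt(319) / 680314481 + 27455 / 61846771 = 0.00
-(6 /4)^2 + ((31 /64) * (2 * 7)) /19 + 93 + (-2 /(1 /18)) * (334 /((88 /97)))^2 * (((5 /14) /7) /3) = -298816240043 /3604832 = -82893.25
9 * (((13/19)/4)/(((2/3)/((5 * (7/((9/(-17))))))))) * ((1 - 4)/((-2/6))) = -208845/152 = -1373.98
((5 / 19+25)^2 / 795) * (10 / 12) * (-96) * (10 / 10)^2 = -1228800 / 19133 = -64.22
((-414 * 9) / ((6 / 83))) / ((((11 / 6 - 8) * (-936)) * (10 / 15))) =-51543 / 3848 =-13.39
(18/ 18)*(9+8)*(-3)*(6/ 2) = -153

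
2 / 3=0.67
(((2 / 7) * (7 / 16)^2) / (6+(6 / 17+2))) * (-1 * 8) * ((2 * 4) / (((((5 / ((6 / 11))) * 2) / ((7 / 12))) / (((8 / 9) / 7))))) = -119 / 70290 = -0.00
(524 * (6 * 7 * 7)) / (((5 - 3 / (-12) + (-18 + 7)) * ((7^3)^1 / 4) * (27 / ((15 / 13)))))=-83840 / 6279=-13.35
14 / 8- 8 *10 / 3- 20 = -539 / 12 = -44.92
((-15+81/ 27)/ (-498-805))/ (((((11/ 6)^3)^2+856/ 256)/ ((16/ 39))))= 2985984/ 32651057413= 0.00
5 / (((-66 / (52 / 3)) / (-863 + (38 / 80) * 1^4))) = 1132.61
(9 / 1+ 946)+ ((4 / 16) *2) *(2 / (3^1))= 2866 / 3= 955.33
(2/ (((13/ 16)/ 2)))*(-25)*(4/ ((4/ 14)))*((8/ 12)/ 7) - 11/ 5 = -32429/ 195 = -166.30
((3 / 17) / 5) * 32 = 96 / 85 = 1.13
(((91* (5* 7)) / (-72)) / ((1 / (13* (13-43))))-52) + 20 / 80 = 51601 / 3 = 17200.33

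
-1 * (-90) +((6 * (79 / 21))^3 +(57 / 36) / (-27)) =1287952451 / 111132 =11589.39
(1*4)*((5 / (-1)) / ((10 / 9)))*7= -126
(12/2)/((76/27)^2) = 2187/2888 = 0.76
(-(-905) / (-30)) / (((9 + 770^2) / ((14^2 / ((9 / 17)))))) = -17738 / 941679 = -0.02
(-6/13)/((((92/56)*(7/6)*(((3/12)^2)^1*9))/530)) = -67840/299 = -226.89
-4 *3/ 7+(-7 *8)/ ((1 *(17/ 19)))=-7652/ 119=-64.30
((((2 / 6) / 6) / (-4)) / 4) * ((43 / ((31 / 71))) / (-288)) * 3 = 3053 / 857088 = 0.00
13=13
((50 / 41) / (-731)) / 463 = -50 / 13876573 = -0.00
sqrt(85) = 9.22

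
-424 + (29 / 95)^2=-3825759 / 9025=-423.91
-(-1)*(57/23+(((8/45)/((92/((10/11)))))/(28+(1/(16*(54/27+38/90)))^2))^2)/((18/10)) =465978333635327781503075/338447420734446539818929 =1.38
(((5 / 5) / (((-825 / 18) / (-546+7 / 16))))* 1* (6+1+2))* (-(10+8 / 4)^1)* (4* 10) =-2828196 / 55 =-51421.75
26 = 26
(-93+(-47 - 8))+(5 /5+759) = 612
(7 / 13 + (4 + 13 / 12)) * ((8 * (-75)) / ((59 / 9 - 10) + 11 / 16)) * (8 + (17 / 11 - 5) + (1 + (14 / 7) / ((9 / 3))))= 431484000 / 56771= 7600.43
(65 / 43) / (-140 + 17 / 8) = -520 / 47429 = -0.01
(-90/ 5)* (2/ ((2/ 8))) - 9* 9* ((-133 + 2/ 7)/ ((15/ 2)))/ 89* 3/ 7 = -2989422/ 21805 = -137.10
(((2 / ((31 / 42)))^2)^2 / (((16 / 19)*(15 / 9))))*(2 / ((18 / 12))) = 236488896 / 4617605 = 51.21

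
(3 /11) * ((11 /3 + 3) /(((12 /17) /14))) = 1190 /33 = 36.06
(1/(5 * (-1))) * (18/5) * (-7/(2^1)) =63/25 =2.52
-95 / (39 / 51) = -1615 / 13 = -124.23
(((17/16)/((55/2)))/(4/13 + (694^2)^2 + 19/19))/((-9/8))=-221/1492747776860175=-0.00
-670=-670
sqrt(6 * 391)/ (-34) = -sqrt(2346)/ 34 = -1.42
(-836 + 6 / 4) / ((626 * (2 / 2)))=-1669 / 1252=-1.33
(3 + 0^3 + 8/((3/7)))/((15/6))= 26/3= 8.67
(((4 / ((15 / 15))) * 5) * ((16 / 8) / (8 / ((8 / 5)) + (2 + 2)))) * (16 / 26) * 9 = 320 / 13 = 24.62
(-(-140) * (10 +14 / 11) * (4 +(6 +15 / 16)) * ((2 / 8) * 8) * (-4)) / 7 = -217000 / 11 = -19727.27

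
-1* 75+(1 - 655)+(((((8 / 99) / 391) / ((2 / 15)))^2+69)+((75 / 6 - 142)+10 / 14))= -1838520451987 / 2330823726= -788.79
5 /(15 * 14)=1 /42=0.02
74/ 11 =6.73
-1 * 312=-312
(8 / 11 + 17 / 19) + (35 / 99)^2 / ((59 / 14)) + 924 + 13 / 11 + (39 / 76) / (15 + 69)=1140508701623 / 1230535152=926.84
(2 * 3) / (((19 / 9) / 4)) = 11.37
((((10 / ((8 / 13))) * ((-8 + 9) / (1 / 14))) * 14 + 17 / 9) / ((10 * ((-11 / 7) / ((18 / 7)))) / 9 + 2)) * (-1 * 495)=-127778310 / 107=-1194189.81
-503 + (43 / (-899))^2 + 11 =-397633043 / 808201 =-492.00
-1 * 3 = -3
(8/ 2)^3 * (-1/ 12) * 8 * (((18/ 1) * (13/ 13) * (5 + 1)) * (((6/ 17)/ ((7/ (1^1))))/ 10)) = -13824/ 595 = -23.23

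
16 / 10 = 8 / 5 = 1.60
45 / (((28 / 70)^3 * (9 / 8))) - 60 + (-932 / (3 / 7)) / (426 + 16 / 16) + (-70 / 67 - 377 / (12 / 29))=-5758109 / 16348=-352.22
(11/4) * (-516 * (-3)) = 4257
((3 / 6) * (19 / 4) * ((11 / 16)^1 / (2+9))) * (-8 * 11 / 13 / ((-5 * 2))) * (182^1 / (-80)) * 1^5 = -1463 / 6400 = -0.23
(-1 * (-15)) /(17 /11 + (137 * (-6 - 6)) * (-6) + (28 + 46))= 11 /7289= 0.00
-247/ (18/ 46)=-5681/ 9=-631.22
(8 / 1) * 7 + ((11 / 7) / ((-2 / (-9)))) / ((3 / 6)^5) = 1976 / 7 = 282.29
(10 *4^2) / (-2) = -80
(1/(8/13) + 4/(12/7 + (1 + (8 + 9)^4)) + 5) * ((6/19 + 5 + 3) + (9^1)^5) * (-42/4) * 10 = -1825464772606545/44434616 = -41082042.27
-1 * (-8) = 8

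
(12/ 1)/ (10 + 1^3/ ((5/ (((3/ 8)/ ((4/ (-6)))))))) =960/ 791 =1.21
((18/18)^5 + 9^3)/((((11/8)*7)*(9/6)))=11680/231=50.56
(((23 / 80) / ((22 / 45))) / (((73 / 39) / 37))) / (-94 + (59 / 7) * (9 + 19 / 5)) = 387205 / 462528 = 0.84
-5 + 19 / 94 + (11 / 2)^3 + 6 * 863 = 2007681 / 376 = 5339.58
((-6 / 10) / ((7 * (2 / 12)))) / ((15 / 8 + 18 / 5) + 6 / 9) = -432 / 5159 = -0.08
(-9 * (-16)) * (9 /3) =432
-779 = -779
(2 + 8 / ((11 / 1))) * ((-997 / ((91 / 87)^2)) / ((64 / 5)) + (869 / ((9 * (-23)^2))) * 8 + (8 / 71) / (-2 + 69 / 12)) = -190.10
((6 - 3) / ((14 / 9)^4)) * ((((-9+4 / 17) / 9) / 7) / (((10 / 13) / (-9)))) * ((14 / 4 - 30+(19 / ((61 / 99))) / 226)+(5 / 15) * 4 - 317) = -285.25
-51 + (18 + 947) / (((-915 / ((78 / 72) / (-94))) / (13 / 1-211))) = -612467 / 11468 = -53.41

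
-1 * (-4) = 4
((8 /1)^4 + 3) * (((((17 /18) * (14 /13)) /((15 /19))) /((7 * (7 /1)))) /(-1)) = -1323977 /12285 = -107.77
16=16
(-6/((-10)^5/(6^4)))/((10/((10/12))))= 81/12500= 0.01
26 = 26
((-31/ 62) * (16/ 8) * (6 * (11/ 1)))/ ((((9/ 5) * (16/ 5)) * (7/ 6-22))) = 11/ 20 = 0.55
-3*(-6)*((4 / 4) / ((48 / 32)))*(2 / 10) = 2.40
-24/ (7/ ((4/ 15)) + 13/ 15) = -1440/ 1627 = -0.89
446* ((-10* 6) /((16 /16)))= -26760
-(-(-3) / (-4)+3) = -9 / 4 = -2.25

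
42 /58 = 21 /29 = 0.72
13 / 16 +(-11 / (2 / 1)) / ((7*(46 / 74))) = -1163 / 2576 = -0.45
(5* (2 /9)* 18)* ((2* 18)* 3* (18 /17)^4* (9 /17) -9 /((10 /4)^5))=1273822724736 /887410625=1435.44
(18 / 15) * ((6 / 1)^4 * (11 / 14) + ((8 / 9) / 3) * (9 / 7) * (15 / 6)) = 42808 / 35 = 1223.09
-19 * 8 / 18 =-76 / 9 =-8.44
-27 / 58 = -0.47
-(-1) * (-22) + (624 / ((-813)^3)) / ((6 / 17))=-11822093302 / 537367797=-22.00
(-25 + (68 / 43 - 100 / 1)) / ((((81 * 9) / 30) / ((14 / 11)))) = -247660 / 38313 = -6.46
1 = 1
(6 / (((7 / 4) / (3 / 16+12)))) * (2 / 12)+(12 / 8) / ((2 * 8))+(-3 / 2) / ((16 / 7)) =717 / 112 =6.40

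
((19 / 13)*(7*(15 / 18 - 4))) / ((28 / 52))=-361 / 6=-60.17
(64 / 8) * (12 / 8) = 12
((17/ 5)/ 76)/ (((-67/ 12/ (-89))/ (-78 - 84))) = -735318/ 6365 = -115.53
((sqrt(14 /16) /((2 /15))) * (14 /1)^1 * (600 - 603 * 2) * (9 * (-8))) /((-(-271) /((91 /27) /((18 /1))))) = 643370 * sqrt(14) /813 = 2960.97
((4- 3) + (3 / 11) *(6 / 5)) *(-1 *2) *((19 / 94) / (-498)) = 1387 / 1287330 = 0.00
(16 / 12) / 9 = 4 / 27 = 0.15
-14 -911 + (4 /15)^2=-208109 /225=-924.93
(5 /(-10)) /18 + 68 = 2447 /36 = 67.97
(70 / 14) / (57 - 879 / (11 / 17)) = -55 / 14316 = -0.00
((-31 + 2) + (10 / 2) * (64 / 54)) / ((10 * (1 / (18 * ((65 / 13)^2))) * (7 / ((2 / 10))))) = -89 / 3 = -29.67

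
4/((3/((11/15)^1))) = 44/45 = 0.98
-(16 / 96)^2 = -1 / 36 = -0.03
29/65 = 0.45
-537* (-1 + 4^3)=-33831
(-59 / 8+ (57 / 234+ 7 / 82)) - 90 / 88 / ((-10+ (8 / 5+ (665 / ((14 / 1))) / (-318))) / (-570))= -75.23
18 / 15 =6 / 5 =1.20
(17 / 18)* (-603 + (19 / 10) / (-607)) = -62223893 / 109260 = -569.50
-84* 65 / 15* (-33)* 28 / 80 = 21021 / 5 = 4204.20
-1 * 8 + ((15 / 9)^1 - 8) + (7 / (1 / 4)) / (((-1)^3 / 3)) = -295 / 3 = -98.33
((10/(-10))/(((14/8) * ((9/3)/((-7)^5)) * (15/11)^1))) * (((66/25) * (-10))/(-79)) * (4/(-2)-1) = -4648336/1975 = -2353.59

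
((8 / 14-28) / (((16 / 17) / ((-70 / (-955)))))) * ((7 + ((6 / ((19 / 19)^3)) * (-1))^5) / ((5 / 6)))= 19914.67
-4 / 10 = -2 / 5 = -0.40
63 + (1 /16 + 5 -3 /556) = 151359 /2224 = 68.06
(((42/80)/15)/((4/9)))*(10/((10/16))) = 63/50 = 1.26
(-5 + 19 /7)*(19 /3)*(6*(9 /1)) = -5472 /7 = -781.71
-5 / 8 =-0.62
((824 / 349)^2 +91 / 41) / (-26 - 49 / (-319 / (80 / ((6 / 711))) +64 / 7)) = -23527786796709 / 94724684227982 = -0.25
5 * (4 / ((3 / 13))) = 260 / 3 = 86.67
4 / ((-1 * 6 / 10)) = -20 / 3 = -6.67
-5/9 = -0.56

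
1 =1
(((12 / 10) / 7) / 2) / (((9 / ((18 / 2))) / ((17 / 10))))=51 / 350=0.15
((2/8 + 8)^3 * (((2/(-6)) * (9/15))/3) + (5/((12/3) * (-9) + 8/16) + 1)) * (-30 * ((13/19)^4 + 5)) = 847815696261/148044656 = 5726.76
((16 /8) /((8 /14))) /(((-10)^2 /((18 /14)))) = 9 /200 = 0.04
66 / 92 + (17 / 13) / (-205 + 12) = 82015 / 115414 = 0.71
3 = 3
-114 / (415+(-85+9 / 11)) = -418 / 1213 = -0.34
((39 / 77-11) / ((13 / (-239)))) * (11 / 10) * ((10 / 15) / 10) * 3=96556 / 2275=42.44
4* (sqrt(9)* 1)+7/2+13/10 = 84/5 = 16.80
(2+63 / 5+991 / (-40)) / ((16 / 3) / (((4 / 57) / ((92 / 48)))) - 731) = 1221 / 70240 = 0.02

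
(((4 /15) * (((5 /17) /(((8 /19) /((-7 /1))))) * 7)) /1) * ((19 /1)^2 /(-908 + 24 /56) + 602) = -1186087483 /216002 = -5491.09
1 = 1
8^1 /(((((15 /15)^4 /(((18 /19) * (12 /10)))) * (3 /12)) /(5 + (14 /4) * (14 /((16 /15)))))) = 35208 /19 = 1853.05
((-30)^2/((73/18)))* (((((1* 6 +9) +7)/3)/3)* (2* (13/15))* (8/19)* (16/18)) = 1464320/4161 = 351.92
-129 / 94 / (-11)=0.12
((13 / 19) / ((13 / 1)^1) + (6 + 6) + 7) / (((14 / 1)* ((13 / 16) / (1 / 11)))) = 2896 / 19019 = 0.15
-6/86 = -3/43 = -0.07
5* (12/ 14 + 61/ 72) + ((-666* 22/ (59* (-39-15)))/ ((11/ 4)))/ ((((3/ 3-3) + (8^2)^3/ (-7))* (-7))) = 3690677651/ 433085016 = 8.52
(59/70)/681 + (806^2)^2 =20118023872084379/47670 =422026932496.00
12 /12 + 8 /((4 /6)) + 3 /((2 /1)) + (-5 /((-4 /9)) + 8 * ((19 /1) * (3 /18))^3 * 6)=55799 /36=1549.97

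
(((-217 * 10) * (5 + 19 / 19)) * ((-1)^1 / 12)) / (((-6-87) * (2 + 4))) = -35 / 18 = -1.94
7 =7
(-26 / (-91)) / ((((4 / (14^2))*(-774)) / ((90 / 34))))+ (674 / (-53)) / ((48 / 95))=-25.22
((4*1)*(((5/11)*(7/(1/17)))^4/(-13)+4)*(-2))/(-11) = -1002663514344/2093663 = -478903.97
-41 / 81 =-0.51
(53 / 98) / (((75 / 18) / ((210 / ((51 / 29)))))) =9222 / 595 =15.50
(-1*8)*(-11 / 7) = 88 / 7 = 12.57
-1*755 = -755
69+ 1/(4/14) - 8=129/2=64.50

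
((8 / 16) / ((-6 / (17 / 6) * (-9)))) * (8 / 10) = 17 / 810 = 0.02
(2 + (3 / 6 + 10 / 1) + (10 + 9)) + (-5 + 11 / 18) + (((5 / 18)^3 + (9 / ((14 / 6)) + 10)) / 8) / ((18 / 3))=53692211 / 1959552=27.40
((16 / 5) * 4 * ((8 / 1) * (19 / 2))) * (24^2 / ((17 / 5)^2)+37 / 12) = 223127488 / 4335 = 51471.16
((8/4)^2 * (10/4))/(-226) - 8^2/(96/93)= -7011/113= -62.04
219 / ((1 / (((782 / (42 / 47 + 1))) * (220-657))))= -3517468062 / 89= -39522113.06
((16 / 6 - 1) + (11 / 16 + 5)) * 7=51.48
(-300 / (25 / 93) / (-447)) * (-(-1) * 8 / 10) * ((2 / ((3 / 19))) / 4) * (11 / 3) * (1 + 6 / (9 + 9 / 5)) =725648 / 20115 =36.07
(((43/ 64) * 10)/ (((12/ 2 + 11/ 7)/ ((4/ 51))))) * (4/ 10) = 301/ 10812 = 0.03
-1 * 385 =-385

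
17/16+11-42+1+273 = 3905/16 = 244.06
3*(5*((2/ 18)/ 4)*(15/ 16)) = 25/ 64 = 0.39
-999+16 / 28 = -6989 / 7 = -998.43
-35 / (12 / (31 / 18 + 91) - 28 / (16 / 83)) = 0.24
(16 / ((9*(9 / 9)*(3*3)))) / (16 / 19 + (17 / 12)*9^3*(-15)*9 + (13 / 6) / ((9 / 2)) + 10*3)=-1216 / 858084387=-0.00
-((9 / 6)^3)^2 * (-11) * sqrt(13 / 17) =8019 * sqrt(221) / 1088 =109.57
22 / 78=11 / 39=0.28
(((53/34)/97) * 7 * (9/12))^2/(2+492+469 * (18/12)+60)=0.00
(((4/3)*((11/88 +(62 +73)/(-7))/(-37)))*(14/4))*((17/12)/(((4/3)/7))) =3451/192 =17.97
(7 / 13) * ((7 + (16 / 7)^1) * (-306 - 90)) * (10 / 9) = -2200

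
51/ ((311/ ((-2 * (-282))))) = 28764/ 311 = 92.49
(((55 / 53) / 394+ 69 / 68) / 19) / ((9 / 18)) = 722299 / 6744886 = 0.11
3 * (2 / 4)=1.50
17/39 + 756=29501/39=756.44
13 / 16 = 0.81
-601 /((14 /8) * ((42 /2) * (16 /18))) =-1803 /98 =-18.40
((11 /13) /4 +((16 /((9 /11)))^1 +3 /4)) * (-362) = -868981 /117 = -7427.19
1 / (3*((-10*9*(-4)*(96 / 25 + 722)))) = 5 / 3919536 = 0.00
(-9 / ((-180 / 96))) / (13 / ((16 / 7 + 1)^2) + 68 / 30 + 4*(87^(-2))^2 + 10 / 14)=2545727819796 / 2219615440627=1.15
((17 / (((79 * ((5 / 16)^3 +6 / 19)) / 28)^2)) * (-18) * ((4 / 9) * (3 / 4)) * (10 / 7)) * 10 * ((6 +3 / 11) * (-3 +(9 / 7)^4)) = 2560.00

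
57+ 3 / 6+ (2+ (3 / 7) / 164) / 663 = 43766929 / 761124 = 57.50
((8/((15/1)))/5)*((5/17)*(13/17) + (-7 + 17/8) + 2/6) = -29941/65025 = -0.46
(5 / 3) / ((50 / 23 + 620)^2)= 529 / 122865660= 0.00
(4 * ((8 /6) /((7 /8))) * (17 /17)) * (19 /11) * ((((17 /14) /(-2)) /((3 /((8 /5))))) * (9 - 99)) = 165376 /539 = 306.82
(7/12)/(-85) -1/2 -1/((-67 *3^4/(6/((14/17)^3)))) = -26628247/52741395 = -0.50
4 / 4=1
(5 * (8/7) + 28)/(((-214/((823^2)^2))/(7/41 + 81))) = -180162610402737664/30709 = -5866769038481.80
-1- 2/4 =-3/2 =-1.50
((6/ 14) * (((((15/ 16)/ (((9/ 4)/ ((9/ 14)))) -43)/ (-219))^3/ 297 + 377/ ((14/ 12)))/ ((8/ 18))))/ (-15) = -35406048889969909/ 1704387721107456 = -20.77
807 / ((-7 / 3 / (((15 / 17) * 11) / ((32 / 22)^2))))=-48335265 / 30464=-1586.64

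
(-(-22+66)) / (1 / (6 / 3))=-88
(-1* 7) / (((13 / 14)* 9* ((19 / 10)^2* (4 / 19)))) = -2450 / 2223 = -1.10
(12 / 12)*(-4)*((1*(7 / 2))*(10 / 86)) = -70 / 43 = -1.63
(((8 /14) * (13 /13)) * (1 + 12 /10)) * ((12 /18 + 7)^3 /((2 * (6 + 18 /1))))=133837 /11340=11.80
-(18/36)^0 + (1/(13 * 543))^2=-49829480/49829481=-1.00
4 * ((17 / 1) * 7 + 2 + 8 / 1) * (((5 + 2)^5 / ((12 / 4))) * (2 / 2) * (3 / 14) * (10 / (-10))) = -619458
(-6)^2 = 36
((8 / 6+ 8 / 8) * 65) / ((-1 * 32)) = -455 / 96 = -4.74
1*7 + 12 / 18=7.67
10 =10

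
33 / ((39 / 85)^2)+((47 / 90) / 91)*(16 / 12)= 25035847 / 159705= 156.76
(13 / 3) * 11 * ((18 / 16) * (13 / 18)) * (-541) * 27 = -9051471 / 16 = -565716.94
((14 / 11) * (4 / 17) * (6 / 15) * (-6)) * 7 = -4704 / 935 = -5.03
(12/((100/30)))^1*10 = 36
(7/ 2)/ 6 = 7/ 12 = 0.58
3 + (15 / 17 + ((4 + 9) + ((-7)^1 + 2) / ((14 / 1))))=3933 / 238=16.53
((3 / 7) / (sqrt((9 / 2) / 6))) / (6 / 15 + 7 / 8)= 80 * sqrt(3) / 357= 0.39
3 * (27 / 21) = 27 / 7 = 3.86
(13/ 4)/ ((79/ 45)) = 1.85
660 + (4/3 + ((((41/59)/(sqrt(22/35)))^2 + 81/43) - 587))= 760543939/9879078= 76.99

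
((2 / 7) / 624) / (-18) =-1 / 39312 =-0.00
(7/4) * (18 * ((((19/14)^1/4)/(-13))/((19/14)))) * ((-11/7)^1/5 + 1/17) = 171/1105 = 0.15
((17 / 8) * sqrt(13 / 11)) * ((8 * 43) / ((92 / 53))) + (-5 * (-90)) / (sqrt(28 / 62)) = 38743 * sqrt(143) / 1012 + 225 * sqrt(434) / 7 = 1127.43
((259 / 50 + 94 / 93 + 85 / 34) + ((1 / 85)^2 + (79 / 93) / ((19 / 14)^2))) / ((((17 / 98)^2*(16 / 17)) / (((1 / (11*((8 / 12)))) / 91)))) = 761452195721 / 1572467553800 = 0.48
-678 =-678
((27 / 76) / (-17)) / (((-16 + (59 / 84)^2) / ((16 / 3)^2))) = 1354752 / 35341045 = 0.04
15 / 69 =5 / 23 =0.22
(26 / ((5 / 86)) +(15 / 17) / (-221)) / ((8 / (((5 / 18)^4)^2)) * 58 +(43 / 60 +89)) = 7875540937500 / 230527870804899551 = 0.00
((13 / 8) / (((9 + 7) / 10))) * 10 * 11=3575 / 32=111.72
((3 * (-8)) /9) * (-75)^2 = -15000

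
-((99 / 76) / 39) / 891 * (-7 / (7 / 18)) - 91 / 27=-44945 / 13338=-3.37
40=40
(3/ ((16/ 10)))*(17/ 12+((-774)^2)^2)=21533523226645/ 32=672922600832.66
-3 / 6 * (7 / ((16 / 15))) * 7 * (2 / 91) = -105 / 208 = -0.50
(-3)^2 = 9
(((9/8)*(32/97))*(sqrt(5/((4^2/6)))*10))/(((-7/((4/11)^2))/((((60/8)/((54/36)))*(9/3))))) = -21600*sqrt(30)/82159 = -1.44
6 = 6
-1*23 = -23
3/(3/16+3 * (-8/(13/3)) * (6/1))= -208/2291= -0.09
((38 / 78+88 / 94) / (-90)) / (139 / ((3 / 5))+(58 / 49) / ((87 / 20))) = -127841 / 1874884050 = -0.00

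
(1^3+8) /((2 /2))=9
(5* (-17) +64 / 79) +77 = -568 / 79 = -7.19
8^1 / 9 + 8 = 80 / 9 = 8.89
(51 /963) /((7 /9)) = 51 /749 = 0.07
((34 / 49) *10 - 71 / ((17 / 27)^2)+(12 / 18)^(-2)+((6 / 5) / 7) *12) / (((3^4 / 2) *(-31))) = 47538751 / 355582710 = 0.13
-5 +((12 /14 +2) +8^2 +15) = 76.86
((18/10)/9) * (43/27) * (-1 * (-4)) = 172/135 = 1.27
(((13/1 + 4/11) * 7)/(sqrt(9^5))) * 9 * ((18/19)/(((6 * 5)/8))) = 2744/3135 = 0.88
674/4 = 337/2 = 168.50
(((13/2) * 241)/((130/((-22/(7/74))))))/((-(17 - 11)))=98087/210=467.08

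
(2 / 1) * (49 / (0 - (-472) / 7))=343 / 236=1.45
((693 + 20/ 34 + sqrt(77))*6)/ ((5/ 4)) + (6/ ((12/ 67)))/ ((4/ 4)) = 24*sqrt(77)/ 5 + 571663/ 170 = 3404.84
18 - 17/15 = 253/15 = 16.87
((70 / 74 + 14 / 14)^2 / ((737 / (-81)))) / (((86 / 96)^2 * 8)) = -120932352 / 1865554097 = -0.06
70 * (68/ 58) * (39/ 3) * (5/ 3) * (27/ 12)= 116025/ 29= 4000.86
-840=-840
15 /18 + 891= 5351 /6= 891.83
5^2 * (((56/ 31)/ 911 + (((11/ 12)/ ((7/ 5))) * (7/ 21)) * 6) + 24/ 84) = 47362475/ 1186122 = 39.93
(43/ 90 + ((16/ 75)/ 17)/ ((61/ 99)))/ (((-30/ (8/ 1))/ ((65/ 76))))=-0.11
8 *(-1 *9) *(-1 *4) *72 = 20736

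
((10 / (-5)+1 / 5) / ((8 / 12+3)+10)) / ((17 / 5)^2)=-135 / 11849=-0.01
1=1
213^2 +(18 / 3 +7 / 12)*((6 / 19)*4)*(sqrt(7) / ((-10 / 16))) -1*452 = 44917 -1264*sqrt(7) / 95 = 44881.80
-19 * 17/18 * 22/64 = -3553/576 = -6.17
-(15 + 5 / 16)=-245 / 16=-15.31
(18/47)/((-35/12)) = -216/1645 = -0.13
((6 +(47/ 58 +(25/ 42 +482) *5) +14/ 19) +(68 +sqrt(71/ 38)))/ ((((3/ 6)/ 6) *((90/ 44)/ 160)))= 1408 *sqrt(2698)/ 57 +81085886464/ 34713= 2337177.01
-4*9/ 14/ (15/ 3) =-18/ 35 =-0.51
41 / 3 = 13.67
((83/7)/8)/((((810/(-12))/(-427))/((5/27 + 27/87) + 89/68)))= 486407473/28751760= 16.92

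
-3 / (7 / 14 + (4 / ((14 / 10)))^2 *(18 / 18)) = -98 / 283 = -0.35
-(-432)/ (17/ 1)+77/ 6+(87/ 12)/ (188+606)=6196267/ 161976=38.25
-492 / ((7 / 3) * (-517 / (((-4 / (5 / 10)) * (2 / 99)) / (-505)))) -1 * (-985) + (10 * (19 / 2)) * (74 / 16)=229079916267 / 160828360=1424.38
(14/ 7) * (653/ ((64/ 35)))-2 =22791/ 32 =712.22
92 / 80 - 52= -1017 / 20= -50.85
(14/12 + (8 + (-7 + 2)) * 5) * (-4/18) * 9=-97/3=-32.33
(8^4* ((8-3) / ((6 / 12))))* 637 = 26091520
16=16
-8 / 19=-0.42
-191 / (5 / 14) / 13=-41.14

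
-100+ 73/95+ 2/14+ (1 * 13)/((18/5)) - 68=-1956827/11970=-163.48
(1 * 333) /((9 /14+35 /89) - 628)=-138306 /260399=-0.53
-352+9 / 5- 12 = -1811 / 5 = -362.20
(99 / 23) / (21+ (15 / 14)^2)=6468 / 33281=0.19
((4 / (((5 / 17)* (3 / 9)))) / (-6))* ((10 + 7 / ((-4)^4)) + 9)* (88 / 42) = -910877 / 3360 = -271.09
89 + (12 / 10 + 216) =306.20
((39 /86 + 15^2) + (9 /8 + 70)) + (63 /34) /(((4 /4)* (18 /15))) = 1743421 /5848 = 298.12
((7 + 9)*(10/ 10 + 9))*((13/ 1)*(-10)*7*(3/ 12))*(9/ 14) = -23400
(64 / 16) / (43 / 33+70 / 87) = 3828 / 2017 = 1.90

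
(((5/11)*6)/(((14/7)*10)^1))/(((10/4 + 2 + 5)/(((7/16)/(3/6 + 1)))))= 7/1672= 0.00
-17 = -17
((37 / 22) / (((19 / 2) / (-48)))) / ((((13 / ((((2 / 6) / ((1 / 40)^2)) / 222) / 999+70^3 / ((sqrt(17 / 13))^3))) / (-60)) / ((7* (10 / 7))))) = 89958114.55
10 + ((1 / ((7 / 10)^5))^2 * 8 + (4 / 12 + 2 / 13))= 3235532376841 / 11016534711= 293.70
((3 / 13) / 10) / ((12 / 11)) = 11 / 520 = 0.02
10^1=10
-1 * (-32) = 32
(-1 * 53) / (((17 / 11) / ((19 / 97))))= -11077 / 1649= -6.72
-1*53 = -53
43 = 43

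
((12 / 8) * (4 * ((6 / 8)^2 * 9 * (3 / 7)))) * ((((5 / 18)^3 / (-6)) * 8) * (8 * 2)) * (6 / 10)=-25 / 7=-3.57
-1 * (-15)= 15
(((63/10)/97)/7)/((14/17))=153/13580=0.01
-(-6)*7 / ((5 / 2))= 84 / 5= 16.80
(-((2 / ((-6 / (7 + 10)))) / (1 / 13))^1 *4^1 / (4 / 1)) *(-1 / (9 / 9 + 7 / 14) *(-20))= 982.22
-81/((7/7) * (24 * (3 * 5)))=-9/40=-0.22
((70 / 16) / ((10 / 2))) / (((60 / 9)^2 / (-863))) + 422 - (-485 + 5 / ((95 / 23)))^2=-269909297609 / 1155200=-233647.25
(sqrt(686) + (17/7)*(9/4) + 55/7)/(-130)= -0.30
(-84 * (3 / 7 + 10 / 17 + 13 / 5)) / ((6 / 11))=-47344 / 85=-556.99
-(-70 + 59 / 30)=2041 / 30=68.03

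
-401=-401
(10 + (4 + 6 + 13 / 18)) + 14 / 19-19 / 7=44875 / 2394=18.74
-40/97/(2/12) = -240/97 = -2.47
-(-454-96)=550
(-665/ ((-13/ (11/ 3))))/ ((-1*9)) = -7315/ 351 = -20.84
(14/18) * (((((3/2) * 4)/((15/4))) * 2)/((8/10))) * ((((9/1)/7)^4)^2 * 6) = 114791256/823543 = 139.39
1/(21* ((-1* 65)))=-1/1365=-0.00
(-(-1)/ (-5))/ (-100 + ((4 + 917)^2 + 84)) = -1/ 4241125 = -0.00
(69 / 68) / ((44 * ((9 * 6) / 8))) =23 / 6732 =0.00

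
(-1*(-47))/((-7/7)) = -47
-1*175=-175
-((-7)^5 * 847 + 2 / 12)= 14235528.83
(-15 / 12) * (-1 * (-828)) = -1035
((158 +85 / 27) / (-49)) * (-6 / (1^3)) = 19.73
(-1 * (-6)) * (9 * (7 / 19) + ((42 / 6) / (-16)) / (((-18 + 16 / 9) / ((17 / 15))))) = 2227869 / 110960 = 20.08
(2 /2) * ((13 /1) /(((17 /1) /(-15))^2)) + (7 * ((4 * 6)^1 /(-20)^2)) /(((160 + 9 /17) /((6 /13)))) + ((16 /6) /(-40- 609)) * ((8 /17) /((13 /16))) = 5050430674568 /499057619775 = 10.12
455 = 455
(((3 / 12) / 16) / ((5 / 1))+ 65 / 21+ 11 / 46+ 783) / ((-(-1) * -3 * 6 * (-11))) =121536323 / 30602880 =3.97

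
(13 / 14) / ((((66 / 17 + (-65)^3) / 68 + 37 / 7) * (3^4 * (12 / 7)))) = -0.00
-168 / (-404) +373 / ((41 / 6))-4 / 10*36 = 840648 / 20705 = 40.60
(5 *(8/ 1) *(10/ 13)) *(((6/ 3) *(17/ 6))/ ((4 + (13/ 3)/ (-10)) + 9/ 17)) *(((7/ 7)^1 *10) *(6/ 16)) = 159.63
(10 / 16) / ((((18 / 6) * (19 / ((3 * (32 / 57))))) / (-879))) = -5860 / 361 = -16.23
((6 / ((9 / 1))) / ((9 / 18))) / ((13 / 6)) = 8 / 13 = 0.62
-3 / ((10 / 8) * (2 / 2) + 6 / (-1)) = 12 / 19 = 0.63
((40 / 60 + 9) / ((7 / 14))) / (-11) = -58 / 33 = -1.76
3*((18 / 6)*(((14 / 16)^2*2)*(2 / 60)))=147 / 320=0.46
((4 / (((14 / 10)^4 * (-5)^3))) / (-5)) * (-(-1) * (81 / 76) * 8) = 648 / 45619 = 0.01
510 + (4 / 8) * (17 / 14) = 14297 / 28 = 510.61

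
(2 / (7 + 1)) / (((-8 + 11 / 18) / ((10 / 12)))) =-15 / 532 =-0.03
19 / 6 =3.17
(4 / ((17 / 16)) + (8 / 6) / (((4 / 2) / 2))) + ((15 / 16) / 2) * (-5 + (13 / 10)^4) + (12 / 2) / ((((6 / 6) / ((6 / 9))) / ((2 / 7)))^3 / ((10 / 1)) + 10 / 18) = 1269084026317 / 282495936000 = 4.49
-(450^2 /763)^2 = -41006250000 /582169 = -70437.02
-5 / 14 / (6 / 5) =-25 / 84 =-0.30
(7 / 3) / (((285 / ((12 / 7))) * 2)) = 2 / 285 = 0.01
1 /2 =0.50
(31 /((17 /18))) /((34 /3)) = 837 /289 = 2.90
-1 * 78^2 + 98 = -5986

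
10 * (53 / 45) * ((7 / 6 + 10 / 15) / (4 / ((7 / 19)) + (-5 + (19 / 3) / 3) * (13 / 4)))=8162 / 555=14.71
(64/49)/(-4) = -16/49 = -0.33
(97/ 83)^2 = 9409/ 6889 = 1.37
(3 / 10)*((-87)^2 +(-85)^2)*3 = 66573 / 5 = 13314.60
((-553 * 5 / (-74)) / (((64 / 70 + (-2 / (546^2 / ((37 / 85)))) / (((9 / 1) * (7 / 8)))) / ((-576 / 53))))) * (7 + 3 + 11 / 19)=-15970130270148600 / 3398894858881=-4698.62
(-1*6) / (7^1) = -6 / 7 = -0.86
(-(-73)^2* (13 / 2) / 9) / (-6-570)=69277 / 10368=6.68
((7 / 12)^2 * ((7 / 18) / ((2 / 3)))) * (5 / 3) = 1715 / 5184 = 0.33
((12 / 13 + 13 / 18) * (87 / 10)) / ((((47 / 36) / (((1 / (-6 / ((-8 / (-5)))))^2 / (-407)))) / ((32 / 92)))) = -25984 / 38997075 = -0.00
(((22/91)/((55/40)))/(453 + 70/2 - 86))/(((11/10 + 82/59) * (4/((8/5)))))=1888/26869479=0.00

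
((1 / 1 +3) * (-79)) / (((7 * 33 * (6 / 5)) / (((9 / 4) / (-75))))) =79 / 2310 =0.03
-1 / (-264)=1 / 264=0.00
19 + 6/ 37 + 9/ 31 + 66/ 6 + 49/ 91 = 462106/ 14911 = 30.99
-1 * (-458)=458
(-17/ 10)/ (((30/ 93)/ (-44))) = 5797/ 25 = 231.88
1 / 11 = 0.09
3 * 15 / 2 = 45 / 2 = 22.50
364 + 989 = 1353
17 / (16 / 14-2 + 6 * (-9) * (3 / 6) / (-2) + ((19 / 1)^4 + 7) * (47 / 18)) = 2142 / 42879505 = 0.00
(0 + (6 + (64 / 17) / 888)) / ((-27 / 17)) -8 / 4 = -17324 / 2997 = -5.78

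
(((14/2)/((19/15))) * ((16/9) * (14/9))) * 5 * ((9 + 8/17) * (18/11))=12622400/10659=1184.20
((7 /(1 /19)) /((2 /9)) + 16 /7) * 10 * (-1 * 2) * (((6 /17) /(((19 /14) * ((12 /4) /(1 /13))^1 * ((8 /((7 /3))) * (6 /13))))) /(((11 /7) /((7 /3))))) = -14424865 /191862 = -75.18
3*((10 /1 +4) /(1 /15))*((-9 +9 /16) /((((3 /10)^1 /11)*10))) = -155925 /8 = -19490.62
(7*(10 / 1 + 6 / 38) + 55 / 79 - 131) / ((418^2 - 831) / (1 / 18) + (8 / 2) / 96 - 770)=-2132568 / 112730048797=-0.00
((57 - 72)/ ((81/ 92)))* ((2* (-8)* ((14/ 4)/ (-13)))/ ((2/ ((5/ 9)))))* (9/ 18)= -32200/ 3159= -10.19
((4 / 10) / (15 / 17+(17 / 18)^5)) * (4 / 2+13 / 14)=1317028896 / 1836838115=0.72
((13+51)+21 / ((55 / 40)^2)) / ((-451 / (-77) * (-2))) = -31808 / 4961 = -6.41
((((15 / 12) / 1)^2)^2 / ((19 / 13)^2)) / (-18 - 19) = -105625 / 3419392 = -0.03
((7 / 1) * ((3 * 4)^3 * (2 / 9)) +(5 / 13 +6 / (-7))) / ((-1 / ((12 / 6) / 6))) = -244565 / 273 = -895.84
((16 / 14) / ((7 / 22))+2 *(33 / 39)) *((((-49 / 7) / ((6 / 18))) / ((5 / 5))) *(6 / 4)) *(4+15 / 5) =-15147 / 13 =-1165.15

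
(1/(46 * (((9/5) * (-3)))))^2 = 25/1542564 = 0.00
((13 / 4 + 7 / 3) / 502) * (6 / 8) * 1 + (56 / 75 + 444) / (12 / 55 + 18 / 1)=1474038161 / 60360480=24.42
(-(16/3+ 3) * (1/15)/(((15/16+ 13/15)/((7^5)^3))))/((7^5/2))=-225980199200/1299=-173964741.49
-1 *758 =-758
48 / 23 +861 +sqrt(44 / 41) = 2*sqrt(451) / 41 +19851 / 23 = 864.12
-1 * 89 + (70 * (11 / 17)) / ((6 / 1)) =-4154 / 51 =-81.45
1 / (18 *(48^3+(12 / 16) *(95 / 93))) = 62 / 123421527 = 0.00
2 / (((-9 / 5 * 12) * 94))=-5 / 5076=-0.00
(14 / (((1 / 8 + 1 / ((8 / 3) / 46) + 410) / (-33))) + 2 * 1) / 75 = 3142 / 256425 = 0.01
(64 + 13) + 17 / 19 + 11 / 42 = 62369 / 798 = 78.16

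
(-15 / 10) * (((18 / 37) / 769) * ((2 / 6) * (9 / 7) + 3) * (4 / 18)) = -144 / 199171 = -0.00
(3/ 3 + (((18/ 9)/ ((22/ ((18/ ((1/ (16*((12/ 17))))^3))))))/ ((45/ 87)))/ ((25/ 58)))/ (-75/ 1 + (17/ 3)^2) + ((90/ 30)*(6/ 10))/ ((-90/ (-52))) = -640219331899/ 2607574750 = -245.52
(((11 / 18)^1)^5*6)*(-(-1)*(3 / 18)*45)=3.84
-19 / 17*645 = -12255 / 17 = -720.88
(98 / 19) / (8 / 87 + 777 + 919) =609 / 200260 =0.00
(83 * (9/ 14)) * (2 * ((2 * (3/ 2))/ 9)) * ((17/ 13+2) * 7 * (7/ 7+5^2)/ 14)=10707/ 7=1529.57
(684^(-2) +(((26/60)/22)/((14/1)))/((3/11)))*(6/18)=84509/49124880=0.00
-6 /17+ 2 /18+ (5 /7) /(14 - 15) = -1024 /1071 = -0.96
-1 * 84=-84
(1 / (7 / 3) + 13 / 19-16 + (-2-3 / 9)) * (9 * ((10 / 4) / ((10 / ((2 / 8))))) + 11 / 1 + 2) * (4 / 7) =-213001 / 1596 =-133.46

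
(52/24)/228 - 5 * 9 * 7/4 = -107717/1368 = -78.74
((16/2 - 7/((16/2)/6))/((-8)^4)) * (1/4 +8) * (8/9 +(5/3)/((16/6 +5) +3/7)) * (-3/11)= -3685/2228224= -0.00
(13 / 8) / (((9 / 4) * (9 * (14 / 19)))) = 247 / 2268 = 0.11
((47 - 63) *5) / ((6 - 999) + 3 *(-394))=16 / 435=0.04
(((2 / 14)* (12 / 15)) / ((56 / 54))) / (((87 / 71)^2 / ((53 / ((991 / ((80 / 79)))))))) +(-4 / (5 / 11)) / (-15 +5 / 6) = 857170139064 / 1371139845425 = 0.63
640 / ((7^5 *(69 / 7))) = 640 / 165669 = 0.00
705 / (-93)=-235 / 31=-7.58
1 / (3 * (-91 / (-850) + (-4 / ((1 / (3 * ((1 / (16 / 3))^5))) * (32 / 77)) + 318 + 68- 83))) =3565158400 / 3241802461017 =0.00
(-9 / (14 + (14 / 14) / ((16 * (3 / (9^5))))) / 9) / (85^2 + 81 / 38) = -608 / 5467079317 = -0.00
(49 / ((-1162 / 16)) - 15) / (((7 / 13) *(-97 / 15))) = 253695 / 56357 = 4.50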